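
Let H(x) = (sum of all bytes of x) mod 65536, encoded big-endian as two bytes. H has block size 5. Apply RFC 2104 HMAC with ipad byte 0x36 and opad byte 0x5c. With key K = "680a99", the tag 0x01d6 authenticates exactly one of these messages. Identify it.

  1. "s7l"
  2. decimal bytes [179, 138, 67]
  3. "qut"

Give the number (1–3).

1

Key "680a99" = 36 38 30 61 39 39 is 6 bytes > B = 5, so hash it first: H(key) = 01 71, then zero-pad to 5 bytes: K' = 01 71 00 00 00.
K' ⊕ ipad = 37 47 36 36 36; K' ⊕ opad = 5d 2d 5c 5c 5c.
m1: inner = H(37 47 36 36 36 73 37 6c) = 02 36; tag = H(5d 2d 5c 5c 5c 02 36) = 01d6 ← matches
m2: inner = H(37 47 36 36 36 b3 8a 43) = 02 a0; tag = H(5d 2d 5c 5c 5c 02 a0) = 0240
m3: inner = H(37 47 36 36 36 71 75 74) = 02 7a; tag = H(5d 2d 5c 5c 5c 02 7a) = 021a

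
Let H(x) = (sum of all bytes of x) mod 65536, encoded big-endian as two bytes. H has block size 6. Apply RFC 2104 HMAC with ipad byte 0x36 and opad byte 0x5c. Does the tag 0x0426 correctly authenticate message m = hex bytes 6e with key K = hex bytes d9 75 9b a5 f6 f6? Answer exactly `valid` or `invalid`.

valid

Key hex bytes d9 75 9b a5 f6 f6 is exactly B = 6 bytes: K' = d9 75 9b a5 f6 f6.
K' ⊕ ipad = ef 43 ad 93 c0 c0; K' ⊕ opad = 85 29 c7 f9 aa aa.
Inner hash: sum = 239+67+173+147+192+192+110 = 1120 → 04 60.
Outer hash (recomputed tag): sum = 133+41+199+249+170+170+4+96 = 1062 → 04 26.
Recomputed tag = 0426; claimed = 0426 → match.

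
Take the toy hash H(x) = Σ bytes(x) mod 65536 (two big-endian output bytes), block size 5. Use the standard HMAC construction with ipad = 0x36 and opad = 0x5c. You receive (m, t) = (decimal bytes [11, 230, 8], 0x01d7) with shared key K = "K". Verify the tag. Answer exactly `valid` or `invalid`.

Key "K" = 4b is 1 byte ≤ B = 5; zero-pad to 5 bytes: K' = 4b 00 00 00 00.
K' ⊕ ipad = 7d 36 36 36 36; K' ⊕ opad = 17 5c 5c 5c 5c.
Inner hash: sum = 125+54+54+54+54+11+230+8 = 590 → 02 4e.
Outer hash (recomputed tag): sum = 23+92+92+92+92+2+78 = 471 → 01 d7.
Recomputed tag = 01d7; claimed = 01d7 → match.

valid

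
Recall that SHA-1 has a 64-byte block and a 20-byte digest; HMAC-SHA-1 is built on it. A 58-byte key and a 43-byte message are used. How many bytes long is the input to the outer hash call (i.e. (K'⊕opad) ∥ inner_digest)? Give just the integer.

84

Key is 58 ≤ 64 bytes, zero-padded: |K'| = 64.
Outer input = (K'⊕opad) ∥ H(inner) → 64 + 20 = 84 bytes.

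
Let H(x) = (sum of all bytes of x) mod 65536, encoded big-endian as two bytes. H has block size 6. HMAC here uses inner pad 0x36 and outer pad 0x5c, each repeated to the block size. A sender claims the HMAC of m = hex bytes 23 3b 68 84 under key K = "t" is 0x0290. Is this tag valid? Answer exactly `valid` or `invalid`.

valid

Key "t" = 74 is 1 byte ≤ B = 6; zero-pad to 6 bytes: K' = 74 00 00 00 00 00.
K' ⊕ ipad = 42 36 36 36 36 36; K' ⊕ opad = 28 5c 5c 5c 5c 5c.
Inner hash: sum = 66+54+54+54+54+54+35+59+104+132 = 666 → 02 9a.
Outer hash (recomputed tag): sum = 40+92+92+92+92+92+2+154 = 656 → 02 90.
Recomputed tag = 0290; claimed = 0290 → match.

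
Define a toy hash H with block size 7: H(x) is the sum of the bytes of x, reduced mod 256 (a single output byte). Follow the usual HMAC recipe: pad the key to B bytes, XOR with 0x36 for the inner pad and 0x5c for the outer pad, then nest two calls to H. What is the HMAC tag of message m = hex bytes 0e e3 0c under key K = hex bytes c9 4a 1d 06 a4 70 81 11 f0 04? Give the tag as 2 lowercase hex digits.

Key hex bytes c9 4a 1d 06 a4 70 81 11 f0 04 is 10 bytes > B = 7, so hash it first: H(key) = d0, then zero-pad to 7 bytes: K' = d0 00 00 00 00 00 00.
K' ⊕ ipad = e6 36 36 36 36 36 36.  K' ⊕ opad = 8c 5c 5c 5c 5c 5c 5c.
Inner input = (K'⊕ipad) ∥ m = e6 36 36 36 36 36 36 ∥ 0e e3 0c.
Inner hash: sum = 230+54+54+54+54+54+54+14+227+12 = 807; mod 256 = 39 → 27.
Outer input = (K'⊕opad) ∥ inner = 8c 5c 5c 5c 5c 5c 5c ∥ 27.
Outer hash (tag): sum = 140+92+92+92+92+92+92+39 = 731; mod 256 = 219 → db.

db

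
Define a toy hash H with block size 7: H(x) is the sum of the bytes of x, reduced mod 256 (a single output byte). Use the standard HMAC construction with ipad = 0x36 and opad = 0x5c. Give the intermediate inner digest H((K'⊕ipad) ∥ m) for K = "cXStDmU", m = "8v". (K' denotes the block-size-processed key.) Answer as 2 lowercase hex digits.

Key "cXStDmU" = 63 58 53 74 44 6d 55 is exactly B = 7 bytes: K' = 63 58 53 74 44 6d 55.
K' ⊕ ipad = 55 6e 65 42 72 5b 63.
Inner input = 55 6e 65 42 72 5b 63 ∥ 38 76.
Inner hash: sum = 85+110+101+66+114+91+99+56+118 = 840; mod 256 = 72 → 48.

48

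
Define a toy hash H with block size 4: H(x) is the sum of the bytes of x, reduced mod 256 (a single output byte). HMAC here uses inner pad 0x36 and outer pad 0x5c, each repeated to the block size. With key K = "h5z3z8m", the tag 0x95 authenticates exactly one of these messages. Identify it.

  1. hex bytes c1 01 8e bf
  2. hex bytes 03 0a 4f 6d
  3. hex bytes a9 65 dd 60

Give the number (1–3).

3

Key "h5z3z8m" = 68 35 7a 33 7a 38 6d is 7 bytes > B = 4, so hash it first: H(key) = 69, then zero-pad to 4 bytes: K' = 69 00 00 00.
K' ⊕ ipad = 5f 36 36 36; K' ⊕ opad = 35 5c 5c 5c.
m1: inner = H(5f 36 36 36 c1 01 8e bf) = 10; tag = H(35 5c 5c 5c 10) = 59
m2: inner = H(5f 36 36 36 03 0a 4f 6d) = ca; tag = H(35 5c 5c 5c ca) = 13
m3: inner = H(5f 36 36 36 a9 65 dd 60) = 4c; tag = H(35 5c 5c 5c 4c) = 95 ← matches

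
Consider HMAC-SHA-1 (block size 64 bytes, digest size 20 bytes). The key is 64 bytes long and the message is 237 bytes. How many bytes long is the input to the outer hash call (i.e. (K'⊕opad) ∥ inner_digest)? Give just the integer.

84

Key is 64 ≤ 64 bytes, zero-padded: |K'| = 64.
Outer input = (K'⊕opad) ∥ H(inner) → 64 + 20 = 84 bytes.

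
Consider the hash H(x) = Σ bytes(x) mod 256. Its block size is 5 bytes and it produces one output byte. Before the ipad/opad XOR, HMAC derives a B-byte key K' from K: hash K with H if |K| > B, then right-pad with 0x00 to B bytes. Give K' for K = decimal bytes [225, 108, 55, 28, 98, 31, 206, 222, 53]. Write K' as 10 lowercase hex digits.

|K| = 9 > B = 5, so first hash the key.
H(K): sum = 225+108+55+28+98+31+206+222+53 = 1026; mod 256 = 2 → 02.
Zero-pad H(K) = 02 to 5 bytes: K' = 02 00 00 00 00.

0200000000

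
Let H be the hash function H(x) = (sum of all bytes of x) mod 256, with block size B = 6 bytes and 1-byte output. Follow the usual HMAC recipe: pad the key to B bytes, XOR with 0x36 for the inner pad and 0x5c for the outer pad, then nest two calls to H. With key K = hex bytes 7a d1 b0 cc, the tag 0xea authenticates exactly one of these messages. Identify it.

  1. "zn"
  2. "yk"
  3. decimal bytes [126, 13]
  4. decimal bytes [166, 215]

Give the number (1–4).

2

Key hex bytes 7a d1 b0 cc is 4 bytes ≤ B = 6; zero-pad to 6 bytes: K' = 7a d1 b0 cc 00 00.
K' ⊕ ipad = 4c e7 86 fa 36 36; K' ⊕ opad = 26 8d ec 90 5c 5c.
m1: inner = H(4c e7 86 fa 36 36 7a 6e) = 07; tag = H(26 8d ec 90 5c 5c 07) = ee
m2: inner = H(4c e7 86 fa 36 36 79 6b) = 03; tag = H(26 8d ec 90 5c 5c 03) = ea ← matches
m3: inner = H(4c e7 86 fa 36 36 7e 0d) = aa; tag = H(26 8d ec 90 5c 5c aa) = 91
m4: inner = H(4c e7 86 fa 36 36 a6 d7) = 9c; tag = H(26 8d ec 90 5c 5c 9c) = 83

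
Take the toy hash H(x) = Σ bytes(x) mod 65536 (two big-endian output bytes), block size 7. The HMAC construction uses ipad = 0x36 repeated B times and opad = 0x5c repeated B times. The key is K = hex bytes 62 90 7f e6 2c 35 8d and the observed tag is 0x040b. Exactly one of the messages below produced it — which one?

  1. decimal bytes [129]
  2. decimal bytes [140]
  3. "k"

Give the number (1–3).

2

Key hex bytes 62 90 7f e6 2c 35 8d is exactly B = 7 bytes: K' = 62 90 7f e6 2c 35 8d.
K' ⊕ ipad = 54 a6 49 d0 1a 03 bb; K' ⊕ opad = 3e cc 23 ba 70 69 d1.
m1: inner = H(54 a6 49 d0 1a 03 bb 81) = 03 6c; tag = H(3e cc 23 ba 70 69 d1 03 6c) = 0400
m2: inner = H(54 a6 49 d0 1a 03 bb 8c) = 03 77; tag = H(3e cc 23 ba 70 69 d1 03 77) = 040b ← matches
m3: inner = H(54 a6 49 d0 1a 03 bb 6b) = 03 56; tag = H(3e cc 23 ba 70 69 d1 03 56) = 03ea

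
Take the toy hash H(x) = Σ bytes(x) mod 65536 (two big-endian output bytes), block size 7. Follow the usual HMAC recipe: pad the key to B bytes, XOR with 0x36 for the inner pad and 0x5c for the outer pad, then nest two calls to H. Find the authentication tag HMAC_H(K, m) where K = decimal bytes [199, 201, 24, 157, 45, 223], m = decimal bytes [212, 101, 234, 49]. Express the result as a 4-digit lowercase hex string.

Key decimal bytes [199, 201, 24, 157, 45, 223] = c7 c9 18 9d 2d df is 6 bytes ≤ B = 7; zero-pad to 7 bytes: K' = c7 c9 18 9d 2d df 00.
K' ⊕ ipad = f1 ff 2e ab 1b e9 36.  K' ⊕ opad = 9b 95 44 c1 71 83 5c.
Inner input = (K'⊕ipad) ∥ m = f1 ff 2e ab 1b e9 36 ∥ d4 65 ea 31.
Inner hash: sum = 241+255+46+171+27+233+54+212+101+234+49 = 1623 → 06 57.
Outer input = (K'⊕opad) ∥ inner = 9b 95 44 c1 71 83 5c ∥ 06 57.
Outer hash (tag): sum = 155+149+68+193+113+131+92+6+87 = 994 → 03 e2.

03e2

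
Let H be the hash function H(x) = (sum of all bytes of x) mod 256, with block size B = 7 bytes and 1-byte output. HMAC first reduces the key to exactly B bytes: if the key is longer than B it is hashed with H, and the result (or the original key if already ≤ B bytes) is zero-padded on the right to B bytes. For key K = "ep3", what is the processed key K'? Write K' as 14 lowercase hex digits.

Key "ep3" = 65 70 33 is 3 bytes ≤ B = 7; zero-pad to 7 bytes: K' = 65 70 33 00 00 00 00.

65703300000000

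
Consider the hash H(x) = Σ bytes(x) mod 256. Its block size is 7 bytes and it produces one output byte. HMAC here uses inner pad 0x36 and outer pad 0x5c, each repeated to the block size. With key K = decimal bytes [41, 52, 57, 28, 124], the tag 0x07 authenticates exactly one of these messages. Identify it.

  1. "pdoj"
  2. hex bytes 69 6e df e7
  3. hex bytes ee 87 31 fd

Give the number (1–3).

2

Key decimal bytes [41, 52, 57, 28, 124] = 29 34 39 1c 7c is 5 bytes ≤ B = 7; zero-pad to 7 bytes: K' = 29 34 39 1c 7c 00 00.
K' ⊕ ipad = 1f 02 0f 2a 4a 36 36; K' ⊕ opad = 75 68 65 40 20 5c 5c.
m1: inner = H(1f 02 0f 2a 4a 36 36 70 64 6f 6a) = bd; tag = H(75 68 65 40 20 5c 5c bd) = 17
m2: inner = H(1f 02 0f 2a 4a 36 36 69 6e df e7) = ad; tag = H(75 68 65 40 20 5c 5c ad) = 07 ← matches
m3: inner = H(1f 02 0f 2a 4a 36 36 ee 87 31 fd) = b3; tag = H(75 68 65 40 20 5c 5c b3) = 0d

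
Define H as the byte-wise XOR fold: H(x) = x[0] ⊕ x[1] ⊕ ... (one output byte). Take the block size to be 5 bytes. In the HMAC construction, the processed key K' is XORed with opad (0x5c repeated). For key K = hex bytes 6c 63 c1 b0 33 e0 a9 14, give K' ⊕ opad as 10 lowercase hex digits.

4c5c5c5c5c

Key hex bytes 6c 63 c1 b0 33 e0 a9 14 is 8 bytes > B = 5, so hash it first: H(key) = 10, then zero-pad to 5 bytes: K' = 10 00 00 00 00.
XOR each byte with 0x5c: 10⊕5c=4c, 00⊕5c=5c, 00⊕5c=5c, 00⊕5c=5c, 00⊕5c=5c.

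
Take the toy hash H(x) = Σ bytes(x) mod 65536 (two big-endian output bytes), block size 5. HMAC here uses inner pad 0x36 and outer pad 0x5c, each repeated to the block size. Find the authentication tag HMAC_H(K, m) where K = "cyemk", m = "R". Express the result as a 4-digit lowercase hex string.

Key "cyemk" = 63 79 65 6d 6b is exactly B = 5 bytes: K' = 63 79 65 6d 6b.
K' ⊕ ipad = 55 4f 53 5b 5d.  K' ⊕ opad = 3f 25 39 31 37.
Inner input = (K'⊕ipad) ∥ m = 55 4f 53 5b 5d ∥ 52.
Inner hash: sum = 85+79+83+91+93+82 = 513 → 02 01.
Outer input = (K'⊕opad) ∥ inner = 3f 25 39 31 37 ∥ 02 01.
Outer hash (tag): sum = 63+37+57+49+55+2+1 = 264 → 01 08.

0108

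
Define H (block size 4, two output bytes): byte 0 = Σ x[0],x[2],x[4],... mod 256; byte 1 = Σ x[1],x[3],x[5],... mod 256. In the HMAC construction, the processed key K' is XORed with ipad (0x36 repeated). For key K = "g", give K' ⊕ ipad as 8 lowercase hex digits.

Key "g" = 67 is 1 byte ≤ B = 4; zero-pad to 4 bytes: K' = 67 00 00 00.
XOR each byte with 0x36: 67⊕36=51, 00⊕36=36, 00⊕36=36, 00⊕36=36.

51363636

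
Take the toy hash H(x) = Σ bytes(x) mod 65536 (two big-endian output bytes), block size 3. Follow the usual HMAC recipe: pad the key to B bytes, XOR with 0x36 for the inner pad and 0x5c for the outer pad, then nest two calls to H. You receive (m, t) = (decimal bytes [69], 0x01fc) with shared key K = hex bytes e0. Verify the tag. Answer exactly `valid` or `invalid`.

Key hex bytes e0 is 1 byte ≤ B = 3; zero-pad to 3 bytes: K' = e0 00 00.
K' ⊕ ipad = d6 36 36; K' ⊕ opad = bc 5c 5c.
Inner hash: sum = 214+54+54+69 = 391 → 01 87.
Outer hash (recomputed tag): sum = 188+92+92+1+135 = 508 → 01 fc.
Recomputed tag = 01fc; claimed = 01fc → match.

valid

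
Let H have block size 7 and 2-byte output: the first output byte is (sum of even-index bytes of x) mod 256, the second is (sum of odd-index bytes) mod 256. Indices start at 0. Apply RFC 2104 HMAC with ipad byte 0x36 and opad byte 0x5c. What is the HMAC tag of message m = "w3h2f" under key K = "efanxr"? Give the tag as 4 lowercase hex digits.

Key "efanxr" = 65 66 61 6e 78 72 is 6 bytes ≤ B = 7; zero-pad to 7 bytes: K' = 65 66 61 6e 78 72 00.
K' ⊕ ipad = 53 50 57 58 4e 44 36.  K' ⊕ opad = 39 3a 3d 32 24 2e 5c.
Inner input = (K'⊕ipad) ∥ m = 53 50 57 58 4e 44 36 ∥ 77 33 68 32 66.
Inner hash: even-index sum = 403 mod 256 = 147; odd-index sum = 561 mod 256 = 49 → 93 31.
Outer input = (K'⊕opad) ∥ inner = 39 3a 3d 32 24 2e 5c ∥ 93 31.
Outer hash (tag): even-index sum = 295 mod 256 = 39; odd-index sum = 301 mod 256 = 45 → 27 2d.

272d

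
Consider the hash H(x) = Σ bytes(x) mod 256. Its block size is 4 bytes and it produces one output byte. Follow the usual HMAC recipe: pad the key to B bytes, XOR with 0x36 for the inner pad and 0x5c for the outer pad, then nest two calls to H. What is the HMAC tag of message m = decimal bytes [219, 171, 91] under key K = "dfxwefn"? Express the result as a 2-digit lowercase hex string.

Key "dfxwefn" = 64 66 78 77 65 66 6e is 7 bytes > B = 4, so hash it first: H(key) = f2, then zero-pad to 4 bytes: K' = f2 00 00 00.
K' ⊕ ipad = c4 36 36 36.  K' ⊕ opad = ae 5c 5c 5c.
Inner input = (K'⊕ipad) ∥ m = c4 36 36 36 ∥ db ab 5b.
Inner hash: sum = 196+54+54+54+219+171+91 = 839; mod 256 = 71 → 47.
Outer input = (K'⊕opad) ∥ inner = ae 5c 5c 5c ∥ 47.
Outer hash (tag): sum = 174+92+92+92+71 = 521; mod 256 = 9 → 09.

09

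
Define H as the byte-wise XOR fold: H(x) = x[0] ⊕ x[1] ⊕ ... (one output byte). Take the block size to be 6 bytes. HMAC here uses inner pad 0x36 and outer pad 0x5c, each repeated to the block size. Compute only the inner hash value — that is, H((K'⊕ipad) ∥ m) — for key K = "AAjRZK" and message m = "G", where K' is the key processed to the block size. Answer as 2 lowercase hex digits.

6e

Key "AAjRZK" = 41 41 6a 52 5a 4b is exactly B = 6 bytes: K' = 41 41 6a 52 5a 4b.
K' ⊕ ipad = 77 77 5c 64 6c 7d.
Inner input = 77 77 5c 64 6c 7d ∥ 47.
Inner hash: XOR 77⊕77⊕5c⊕64⊕6c⊕7d⊕47 = 6e.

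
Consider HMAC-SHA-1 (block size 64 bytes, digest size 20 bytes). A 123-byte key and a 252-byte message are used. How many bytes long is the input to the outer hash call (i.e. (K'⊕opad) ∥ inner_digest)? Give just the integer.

Key is 123 > 64 bytes, so it is hashed to 20 bytes then zero-padded to 64: |K'| = 64.
Outer input = (K'⊕opad) ∥ H(inner) → 64 + 20 = 84 bytes.

84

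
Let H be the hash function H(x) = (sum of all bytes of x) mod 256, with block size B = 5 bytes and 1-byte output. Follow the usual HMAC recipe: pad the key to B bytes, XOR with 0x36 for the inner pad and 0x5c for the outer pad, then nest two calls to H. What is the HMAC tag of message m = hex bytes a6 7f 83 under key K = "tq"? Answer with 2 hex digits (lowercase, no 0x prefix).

Key "tq" = 74 71 is 2 bytes ≤ B = 5; zero-pad to 5 bytes: K' = 74 71 00 00 00.
K' ⊕ ipad = 42 47 36 36 36.  K' ⊕ opad = 28 2d 5c 5c 5c.
Inner input = (K'⊕ipad) ∥ m = 42 47 36 36 36 ∥ a6 7f 83.
Inner hash: sum = 66+71+54+54+54+166+127+131 = 723; mod 256 = 211 → d3.
Outer input = (K'⊕opad) ∥ inner = 28 2d 5c 5c 5c ∥ d3.
Outer hash (tag): sum = 40+45+92+92+92+211 = 572; mod 256 = 60 → 3c.

3c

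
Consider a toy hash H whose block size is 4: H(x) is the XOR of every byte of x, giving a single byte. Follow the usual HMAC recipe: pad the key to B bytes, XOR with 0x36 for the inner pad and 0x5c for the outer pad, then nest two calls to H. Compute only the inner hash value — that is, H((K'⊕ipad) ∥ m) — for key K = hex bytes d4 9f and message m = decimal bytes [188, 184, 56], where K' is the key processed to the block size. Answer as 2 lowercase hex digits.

77

Key hex bytes d4 9f is 2 bytes ≤ B = 4; zero-pad to 4 bytes: K' = d4 9f 00 00.
K' ⊕ ipad = e2 a9 36 36.
Inner input = e2 a9 36 36 ∥ bc b8 38.
Inner hash: XOR e2⊕a9⊕36⊕36⊕bc⊕b8⊕38 = 77.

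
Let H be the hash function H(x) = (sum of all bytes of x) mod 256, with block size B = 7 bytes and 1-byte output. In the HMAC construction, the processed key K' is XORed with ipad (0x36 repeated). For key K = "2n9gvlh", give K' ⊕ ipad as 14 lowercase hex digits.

04580f51405a5e

Key "2n9gvlh" = 32 6e 39 67 76 6c 68 is exactly B = 7 bytes: K' = 32 6e 39 67 76 6c 68.
XOR each byte with 0x36: 32⊕36=04, 6e⊕36=58, 39⊕36=0f, 67⊕36=51, 76⊕36=40, 6c⊕36=5a, 68⊕36=5e.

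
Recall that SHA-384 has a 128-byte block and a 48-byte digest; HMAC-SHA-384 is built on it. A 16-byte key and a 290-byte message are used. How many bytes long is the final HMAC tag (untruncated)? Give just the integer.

The tag is one SHA-384 digest: 48 bytes.

48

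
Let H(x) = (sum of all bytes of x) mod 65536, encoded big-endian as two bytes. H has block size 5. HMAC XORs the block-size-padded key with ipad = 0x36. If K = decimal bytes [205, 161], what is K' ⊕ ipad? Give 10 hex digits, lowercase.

Key decimal bytes [205, 161] = cd a1 is 2 bytes ≤ B = 5; zero-pad to 5 bytes: K' = cd a1 00 00 00.
XOR each byte with 0x36: cd⊕36=fb, a1⊕36=97, 00⊕36=36, 00⊕36=36, 00⊕36=36.

fb97363636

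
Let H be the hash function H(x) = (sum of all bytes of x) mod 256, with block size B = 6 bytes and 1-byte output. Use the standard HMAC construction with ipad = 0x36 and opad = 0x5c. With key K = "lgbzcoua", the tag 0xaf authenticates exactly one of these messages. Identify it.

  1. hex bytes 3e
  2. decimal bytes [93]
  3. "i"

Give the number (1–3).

3

Key "lgbzcoua" = 6c 67 62 7a 63 6f 75 61 is 8 bytes > B = 6, so hash it first: H(key) = 57, then zero-pad to 6 bytes: K' = 57 00 00 00 00 00.
K' ⊕ ipad = 61 36 36 36 36 36; K' ⊕ opad = 0b 5c 5c 5c 5c 5c.
m1: inner = H(61 36 36 36 36 36 3e) = ad; tag = H(0b 5c 5c 5c 5c 5c ad) = 84
m2: inner = H(61 36 36 36 36 36 5d) = cc; tag = H(0b 5c 5c 5c 5c 5c cc) = a3
m3: inner = H(61 36 36 36 36 36 69) = d8; tag = H(0b 5c 5c 5c 5c 5c d8) = af ← matches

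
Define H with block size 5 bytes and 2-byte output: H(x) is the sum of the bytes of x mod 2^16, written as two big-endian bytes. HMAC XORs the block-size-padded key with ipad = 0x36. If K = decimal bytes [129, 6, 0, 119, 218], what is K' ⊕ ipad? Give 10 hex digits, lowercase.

b7303641ec

Key decimal bytes [129, 6, 0, 119, 218] = 81 06 00 77 da is exactly B = 5 bytes: K' = 81 06 00 77 da.
XOR each byte with 0x36: 81⊕36=b7, 06⊕36=30, 00⊕36=36, 77⊕36=41, da⊕36=ec.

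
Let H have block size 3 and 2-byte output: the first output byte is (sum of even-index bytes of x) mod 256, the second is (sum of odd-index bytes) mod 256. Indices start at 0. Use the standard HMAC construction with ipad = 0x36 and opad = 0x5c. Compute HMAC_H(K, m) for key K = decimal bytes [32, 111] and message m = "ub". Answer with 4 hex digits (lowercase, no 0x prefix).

a6e1

Key decimal bytes [32, 111] = 20 6f is 2 bytes ≤ B = 3; zero-pad to 3 bytes: K' = 20 6f 00.
K' ⊕ ipad = 16 59 36.  K' ⊕ opad = 7c 33 5c.
Inner input = (K'⊕ipad) ∥ m = 16 59 36 ∥ 75 62.
Inner hash: even-index sum = 174 mod 256 = 174; odd-index sum = 206 mod 256 = 206 → ae ce.
Outer input = (K'⊕opad) ∥ inner = 7c 33 5c ∥ ae ce.
Outer hash (tag): even-index sum = 422 mod 256 = 166; odd-index sum = 225 mod 256 = 225 → a6 e1.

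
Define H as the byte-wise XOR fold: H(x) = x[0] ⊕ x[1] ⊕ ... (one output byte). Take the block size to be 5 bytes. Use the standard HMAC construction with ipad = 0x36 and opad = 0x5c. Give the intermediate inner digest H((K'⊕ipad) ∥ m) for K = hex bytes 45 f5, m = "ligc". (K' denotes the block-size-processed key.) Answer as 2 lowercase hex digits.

Key hex bytes 45 f5 is 2 bytes ≤ B = 5; zero-pad to 5 bytes: K' = 45 f5 00 00 00.
K' ⊕ ipad = 73 c3 36 36 36.
Inner input = 73 c3 36 36 36 ∥ 6c 69 67 63.
Inner hash: XOR 73⊕c3⊕36⊕36⊕36⊕6c⊕69⊕67⊕63 = 87.

87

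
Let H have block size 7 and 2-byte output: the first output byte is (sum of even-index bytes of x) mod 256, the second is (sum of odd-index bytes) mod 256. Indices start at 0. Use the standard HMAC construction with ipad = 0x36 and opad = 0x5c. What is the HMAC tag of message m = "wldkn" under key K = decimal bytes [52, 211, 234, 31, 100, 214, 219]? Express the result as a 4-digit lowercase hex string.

Key decimal bytes [52, 211, 234, 31, 100, 214, 219] = 34 d3 ea 1f 64 d6 db is exactly B = 7 bytes: K' = 34 d3 ea 1f 64 d6 db.
K' ⊕ ipad = 02 e5 dc 29 52 e0 ed.  K' ⊕ opad = 68 8f b6 43 38 8a 87.
Inner input = (K'⊕ipad) ∥ m = 02 e5 dc 29 52 e0 ed ∥ 77 6c 64 6b 6e.
Inner hash: even-index sum = 756 mod 256 = 244; odd-index sum = 823 mod 256 = 55 → f4 37.
Outer input = (K'⊕opad) ∥ inner = 68 8f b6 43 38 8a 87 ∥ f4 37.
Outer hash (tag): even-index sum = 532 mod 256 = 20; odd-index sum = 592 mod 256 = 80 → 14 50.

1450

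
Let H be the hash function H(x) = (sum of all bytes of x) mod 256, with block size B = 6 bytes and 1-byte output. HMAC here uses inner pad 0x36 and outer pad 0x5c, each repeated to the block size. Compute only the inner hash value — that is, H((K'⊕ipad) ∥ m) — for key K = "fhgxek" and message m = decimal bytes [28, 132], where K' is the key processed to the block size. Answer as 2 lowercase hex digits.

Key "fhgxek" = 66 68 67 78 65 6b is exactly B = 6 bytes: K' = 66 68 67 78 65 6b.
K' ⊕ ipad = 50 5e 51 4e 53 5d.
Inner input = 50 5e 51 4e 53 5d ∥ 1c 84.
Inner hash: sum = 80+94+81+78+83+93+28+132 = 669; mod 256 = 157 → 9d.

9d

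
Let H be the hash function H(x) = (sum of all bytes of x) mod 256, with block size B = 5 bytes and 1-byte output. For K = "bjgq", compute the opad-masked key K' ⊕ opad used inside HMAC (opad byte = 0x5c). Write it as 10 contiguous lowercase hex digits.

3e363b2d5c

Key "bjgq" = 62 6a 67 71 is 4 bytes ≤ B = 5; zero-pad to 5 bytes: K' = 62 6a 67 71 00.
XOR each byte with 0x5c: 62⊕5c=3e, 6a⊕5c=36, 67⊕5c=3b, 71⊕5c=2d, 00⊕5c=5c.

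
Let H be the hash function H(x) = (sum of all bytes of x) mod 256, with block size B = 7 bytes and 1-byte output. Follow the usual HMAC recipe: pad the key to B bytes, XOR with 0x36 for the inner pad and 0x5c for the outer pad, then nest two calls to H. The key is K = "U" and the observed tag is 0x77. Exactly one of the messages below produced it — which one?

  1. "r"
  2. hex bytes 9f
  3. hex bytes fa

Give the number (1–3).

2

Key "U" = 55 is 1 byte ≤ B = 7; zero-pad to 7 bytes: K' = 55 00 00 00 00 00 00.
K' ⊕ ipad = 63 36 36 36 36 36 36; K' ⊕ opad = 09 5c 5c 5c 5c 5c 5c.
m1: inner = H(63 36 36 36 36 36 36 72) = 19; tag = H(09 5c 5c 5c 5c 5c 5c 19) = 4a
m2: inner = H(63 36 36 36 36 36 36 9f) = 46; tag = H(09 5c 5c 5c 5c 5c 5c 46) = 77 ← matches
m3: inner = H(63 36 36 36 36 36 36 fa) = a1; tag = H(09 5c 5c 5c 5c 5c 5c a1) = d2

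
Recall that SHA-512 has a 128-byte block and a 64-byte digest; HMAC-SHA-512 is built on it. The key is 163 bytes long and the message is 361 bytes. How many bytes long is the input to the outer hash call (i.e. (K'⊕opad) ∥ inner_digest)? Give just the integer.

192

Key is 163 > 128 bytes, so it is hashed to 64 bytes then zero-padded to 128: |K'| = 128.
Outer input = (K'⊕opad) ∥ H(inner) → 128 + 64 = 192 bytes.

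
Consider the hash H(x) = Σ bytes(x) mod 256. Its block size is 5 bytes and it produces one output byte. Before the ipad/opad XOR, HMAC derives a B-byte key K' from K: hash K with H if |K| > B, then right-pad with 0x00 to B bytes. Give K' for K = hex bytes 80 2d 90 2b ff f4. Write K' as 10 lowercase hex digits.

5b00000000

|K| = 6 > B = 5, so first hash the key.
H(K): sum = 128+45+144+43+255+244 = 859; mod 256 = 91 → 5b.
Zero-pad H(K) = 5b to 5 bytes: K' = 5b 00 00 00 00.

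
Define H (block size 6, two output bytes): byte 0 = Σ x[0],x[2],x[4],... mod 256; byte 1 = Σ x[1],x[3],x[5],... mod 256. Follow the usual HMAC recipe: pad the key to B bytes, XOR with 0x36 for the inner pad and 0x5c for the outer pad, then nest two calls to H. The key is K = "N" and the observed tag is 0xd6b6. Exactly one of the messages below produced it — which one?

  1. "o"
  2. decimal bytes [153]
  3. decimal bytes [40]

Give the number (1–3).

3

Key "N" = 4e is 1 byte ≤ B = 6; zero-pad to 6 bytes: K' = 4e 00 00 00 00 00.
K' ⊕ ipad = 78 36 36 36 36 36; K' ⊕ opad = 12 5c 5c 5c 5c 5c.
m1: inner = H(78 36 36 36 36 36 6f) = 53 a2; tag = H(12 5c 5c 5c 5c 5c 53 a2) = 1db6
m2: inner = H(78 36 36 36 36 36 99) = 7d a2; tag = H(12 5c 5c 5c 5c 5c 7d a2) = 47b6
m3: inner = H(78 36 36 36 36 36 28) = 0c a2; tag = H(12 5c 5c 5c 5c 5c 0c a2) = d6b6 ← matches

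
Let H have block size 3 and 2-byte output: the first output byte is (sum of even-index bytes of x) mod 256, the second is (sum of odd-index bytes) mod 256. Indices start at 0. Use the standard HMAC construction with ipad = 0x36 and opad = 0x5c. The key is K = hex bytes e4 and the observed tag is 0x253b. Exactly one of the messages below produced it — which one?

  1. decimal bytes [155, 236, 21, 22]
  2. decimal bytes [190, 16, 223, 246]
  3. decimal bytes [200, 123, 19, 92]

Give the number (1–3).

3

Key hex bytes e4 is 1 byte ≤ B = 3; zero-pad to 3 bytes: K' = e4 00 00.
K' ⊕ ipad = d2 36 36; K' ⊕ opad = b8 5c 5c.
m1: inner = H(d2 36 36 9b ec 15 16) = 0a e6; tag = H(b8 5c 5c 0a e6) = fa66
m2: inner = H(d2 36 36 be 10 df f6) = 0e d3; tag = H(b8 5c 5c 0e d3) = e76a
m3: inner = H(d2 36 36 c8 7b 13 5c) = df 11; tag = H(b8 5c 5c df 11) = 253b ← matches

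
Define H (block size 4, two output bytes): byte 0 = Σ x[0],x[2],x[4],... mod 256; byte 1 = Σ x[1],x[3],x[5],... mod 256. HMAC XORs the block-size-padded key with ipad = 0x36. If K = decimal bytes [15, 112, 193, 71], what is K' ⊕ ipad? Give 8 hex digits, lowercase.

Key decimal bytes [15, 112, 193, 71] = 0f 70 c1 47 is exactly B = 4 bytes: K' = 0f 70 c1 47.
XOR each byte with 0x36: 0f⊕36=39, 70⊕36=46, c1⊕36=f7, 47⊕36=71.

3946f771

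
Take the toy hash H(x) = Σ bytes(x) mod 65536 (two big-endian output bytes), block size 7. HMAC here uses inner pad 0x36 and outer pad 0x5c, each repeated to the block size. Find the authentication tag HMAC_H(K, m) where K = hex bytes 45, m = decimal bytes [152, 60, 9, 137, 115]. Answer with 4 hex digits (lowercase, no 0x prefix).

Key hex bytes 45 is 1 byte ≤ B = 7; zero-pad to 7 bytes: K' = 45 00 00 00 00 00 00.
K' ⊕ ipad = 73 36 36 36 36 36 36.  K' ⊕ opad = 19 5c 5c 5c 5c 5c 5c.
Inner input = (K'⊕ipad) ∥ m = 73 36 36 36 36 36 36 ∥ 98 3c 09 89 73.
Inner hash: sum = 115+54+54+54+54+54+54+152+60+9+137+115 = 912 → 03 90.
Outer input = (K'⊕opad) ∥ inner = 19 5c 5c 5c 5c 5c 5c ∥ 03 90.
Outer hash (tag): sum = 25+92+92+92+92+92+92+3+144 = 724 → 02 d4.

02d4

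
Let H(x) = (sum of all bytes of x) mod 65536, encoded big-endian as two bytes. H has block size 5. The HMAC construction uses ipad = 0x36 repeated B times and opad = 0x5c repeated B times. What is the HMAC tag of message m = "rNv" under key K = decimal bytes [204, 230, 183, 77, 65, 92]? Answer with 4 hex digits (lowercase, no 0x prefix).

Key decimal bytes [204, 230, 183, 77, 65, 92] = cc e6 b7 4d 41 5c is 6 bytes > B = 5, so hash it first: H(key) = 03 53, then zero-pad to 5 bytes: K' = 03 53 00 00 00.
K' ⊕ ipad = 35 65 36 36 36.  K' ⊕ opad = 5f 0f 5c 5c 5c.
Inner input = (K'⊕ipad) ∥ m = 35 65 36 36 36 ∥ 72 4e 76.
Inner hash: sum = 53+101+54+54+54+114+78+118 = 626 → 02 72.
Outer input = (K'⊕opad) ∥ inner = 5f 0f 5c 5c 5c ∥ 02 72.
Outer hash (tag): sum = 95+15+92+92+92+2+114 = 502 → 01 f6.

01f6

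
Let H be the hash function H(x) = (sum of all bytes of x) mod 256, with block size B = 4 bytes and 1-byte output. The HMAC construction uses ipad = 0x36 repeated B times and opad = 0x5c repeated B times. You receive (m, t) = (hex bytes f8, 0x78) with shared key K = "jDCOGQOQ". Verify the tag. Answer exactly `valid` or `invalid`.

invalid

Key "jDCOGQOQ" = 6a 44 43 4f 47 51 4f 51 is 8 bytes > B = 4, so hash it first: H(key) = 78, then zero-pad to 4 bytes: K' = 78 00 00 00.
K' ⊕ ipad = 4e 36 36 36; K' ⊕ opad = 24 5c 5c 5c.
Inner hash: sum = 78+54+54+54+248 = 488; mod 256 = 232 → e8.
Outer hash (recomputed tag): sum = 36+92+92+92+232 = 544; mod 256 = 32 → 20.
Recomputed tag = 20; claimed = 78 → mismatch.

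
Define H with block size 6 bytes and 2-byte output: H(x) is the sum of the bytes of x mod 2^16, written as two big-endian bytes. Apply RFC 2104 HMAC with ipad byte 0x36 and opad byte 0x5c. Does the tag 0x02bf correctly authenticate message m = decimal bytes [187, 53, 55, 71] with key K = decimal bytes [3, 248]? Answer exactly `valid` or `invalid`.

Key decimal bytes [3, 248] = 03 f8 is 2 bytes ≤ B = 6; zero-pad to 6 bytes: K' = 03 f8 00 00 00 00.
K' ⊕ ipad = 35 ce 36 36 36 36; K' ⊕ opad = 5f a4 5c 5c 5c 5c.
Inner hash: sum = 53+206+54+54+54+54+187+53+55+71 = 841 → 03 49.
Outer hash (recomputed tag): sum = 95+164+92+92+92+92+3+73 = 703 → 02 bf.
Recomputed tag = 02bf; claimed = 02bf → match.

valid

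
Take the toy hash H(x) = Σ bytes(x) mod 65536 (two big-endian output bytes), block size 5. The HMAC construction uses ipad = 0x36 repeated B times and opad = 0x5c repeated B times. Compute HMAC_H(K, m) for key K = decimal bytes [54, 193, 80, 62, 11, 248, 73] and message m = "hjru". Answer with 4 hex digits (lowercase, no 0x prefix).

Key decimal bytes [54, 193, 80, 62, 11, 248, 73] = 36 c1 50 3e 0b f8 49 is 7 bytes > B = 5, so hash it first: H(key) = 02 d1, then zero-pad to 5 bytes: K' = 02 d1 00 00 00.
K' ⊕ ipad = 34 e7 36 36 36.  K' ⊕ opad = 5e 8d 5c 5c 5c.
Inner input = (K'⊕ipad) ∥ m = 34 e7 36 36 36 ∥ 68 6a 72 75.
Inner hash: sum = 52+231+54+54+54+104+106+114+117 = 886 → 03 76.
Outer input = (K'⊕opad) ∥ inner = 5e 8d 5c 5c 5c ∥ 03 76.
Outer hash (tag): sum = 94+141+92+92+92+3+118 = 632 → 02 78.

0278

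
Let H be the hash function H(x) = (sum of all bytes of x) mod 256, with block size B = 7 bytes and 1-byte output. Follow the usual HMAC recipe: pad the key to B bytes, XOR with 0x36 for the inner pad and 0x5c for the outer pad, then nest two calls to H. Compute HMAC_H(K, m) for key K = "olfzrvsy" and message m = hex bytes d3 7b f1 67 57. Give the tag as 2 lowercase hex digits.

f5

Key "olfzrvsy" = 6f 6c 66 7a 72 76 73 79 is 8 bytes > B = 7, so hash it first: H(key) = 8f, then zero-pad to 7 bytes: K' = 8f 00 00 00 00 00 00.
K' ⊕ ipad = b9 36 36 36 36 36 36.  K' ⊕ opad = d3 5c 5c 5c 5c 5c 5c.
Inner input = (K'⊕ipad) ∥ m = b9 36 36 36 36 36 36 ∥ d3 7b f1 67 57.
Inner hash: sum = 185+54+54+54+54+54+54+211+123+241+103+87 = 1274; mod 256 = 250 → fa.
Outer input = (K'⊕opad) ∥ inner = d3 5c 5c 5c 5c 5c 5c ∥ fa.
Outer hash (tag): sum = 211+92+92+92+92+92+92+250 = 1013; mod 256 = 245 → f5.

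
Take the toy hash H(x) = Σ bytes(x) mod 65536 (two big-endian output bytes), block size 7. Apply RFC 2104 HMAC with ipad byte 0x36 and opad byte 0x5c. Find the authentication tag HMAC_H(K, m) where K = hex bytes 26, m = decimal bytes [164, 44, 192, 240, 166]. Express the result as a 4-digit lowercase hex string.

Key hex bytes 26 is 1 byte ≤ B = 7; zero-pad to 7 bytes: K' = 26 00 00 00 00 00 00.
K' ⊕ ipad = 10 36 36 36 36 36 36.  K' ⊕ opad = 7a 5c 5c 5c 5c 5c 5c.
Inner input = (K'⊕ipad) ∥ m = 10 36 36 36 36 36 36 ∥ a4 2c c0 f0 a6.
Inner hash: sum = 16+54+54+54+54+54+54+164+44+192+240+166 = 1146 → 04 7a.
Outer input = (K'⊕opad) ∥ inner = 7a 5c 5c 5c 5c 5c 5c ∥ 04 7a.
Outer hash (tag): sum = 122+92+92+92+92+92+92+4+122 = 800 → 03 20.

0320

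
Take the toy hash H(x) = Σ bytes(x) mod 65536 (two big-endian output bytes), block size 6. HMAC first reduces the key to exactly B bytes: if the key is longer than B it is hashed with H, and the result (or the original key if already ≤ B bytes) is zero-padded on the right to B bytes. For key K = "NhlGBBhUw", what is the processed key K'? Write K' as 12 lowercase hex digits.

032100000000

|K| = 9 > B = 6, so first hash the key.
H(K): sum = 78+104+108+71+66+66+104+85+119 = 801 → 03 21.
Zero-pad H(K) = 03 21 to 6 bytes: K' = 03 21 00 00 00 00.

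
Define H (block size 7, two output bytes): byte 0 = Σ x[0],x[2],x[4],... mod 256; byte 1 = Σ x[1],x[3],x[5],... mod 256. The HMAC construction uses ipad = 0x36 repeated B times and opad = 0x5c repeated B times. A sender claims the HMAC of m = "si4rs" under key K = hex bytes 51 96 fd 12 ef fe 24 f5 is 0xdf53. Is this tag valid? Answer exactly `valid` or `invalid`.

invalid

Key hex bytes 51 96 fd 12 ef fe 24 f5 is 8 bytes > B = 7, so hash it first: H(key) = 61 9b, then zero-pad to 7 bytes: K' = 61 9b 00 00 00 00 00.
K' ⊕ ipad = 57 ad 36 36 36 36 36; K' ⊕ opad = 3d c7 5c 5c 5c 5c 5c.
Inner hash: even-index sum = 468 mod 256 = 212; odd-index sum = 563 mod 256 = 51 → d4 33.
Outer hash (recomputed tag): even-index sum = 388 mod 256 = 132; odd-index sum = 595 mod 256 = 83 → 84 53.
Recomputed tag = 8453; claimed = df53 → mismatch.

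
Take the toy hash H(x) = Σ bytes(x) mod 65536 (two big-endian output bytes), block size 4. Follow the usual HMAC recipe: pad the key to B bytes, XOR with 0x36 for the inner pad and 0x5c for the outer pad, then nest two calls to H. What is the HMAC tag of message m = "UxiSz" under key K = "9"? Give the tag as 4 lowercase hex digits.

Key "9" = 39 is 1 byte ≤ B = 4; zero-pad to 4 bytes: K' = 39 00 00 00.
K' ⊕ ipad = 0f 36 36 36.  K' ⊕ opad = 65 5c 5c 5c.
Inner input = (K'⊕ipad) ∥ m = 0f 36 36 36 ∥ 55 78 69 53 7a.
Inner hash: sum = 15+54+54+54+85+120+105+83+122 = 692 → 02 b4.
Outer input = (K'⊕opad) ∥ inner = 65 5c 5c 5c ∥ 02 b4.
Outer hash (tag): sum = 101+92+92+92+2+180 = 559 → 02 2f.

022f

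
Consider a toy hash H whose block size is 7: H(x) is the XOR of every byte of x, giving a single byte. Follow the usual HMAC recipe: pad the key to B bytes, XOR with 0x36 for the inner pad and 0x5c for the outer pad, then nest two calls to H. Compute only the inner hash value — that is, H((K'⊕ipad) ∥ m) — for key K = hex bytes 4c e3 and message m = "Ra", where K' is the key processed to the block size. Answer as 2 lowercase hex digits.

Key hex bytes 4c e3 is 2 bytes ≤ B = 7; zero-pad to 7 bytes: K' = 4c e3 00 00 00 00 00.
K' ⊕ ipad = 7a d5 36 36 36 36 36.
Inner input = 7a d5 36 36 36 36 36 ∥ 52 61.
Inner hash: XOR 7a⊕d5⊕36⊕36⊕36⊕36⊕36⊕52⊕61 = aa.

aa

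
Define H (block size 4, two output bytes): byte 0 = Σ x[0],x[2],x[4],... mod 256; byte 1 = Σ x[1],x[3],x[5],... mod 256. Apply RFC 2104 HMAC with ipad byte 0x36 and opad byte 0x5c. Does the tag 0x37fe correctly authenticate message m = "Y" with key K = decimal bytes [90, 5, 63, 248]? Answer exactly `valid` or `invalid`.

valid

Key decimal bytes [90, 5, 63, 248] = 5a 05 3f f8 is exactly B = 4 bytes: K' = 5a 05 3f f8.
K' ⊕ ipad = 6c 33 09 ce; K' ⊕ opad = 06 59 63 a4.
Inner hash: even-index sum = 206 mod 256 = 206; odd-index sum = 257 mod 256 = 1 → ce 01.
Outer hash (recomputed tag): even-index sum = 311 mod 256 = 55; odd-index sum = 254 mod 256 = 254 → 37 fe.
Recomputed tag = 37fe; claimed = 37fe → match.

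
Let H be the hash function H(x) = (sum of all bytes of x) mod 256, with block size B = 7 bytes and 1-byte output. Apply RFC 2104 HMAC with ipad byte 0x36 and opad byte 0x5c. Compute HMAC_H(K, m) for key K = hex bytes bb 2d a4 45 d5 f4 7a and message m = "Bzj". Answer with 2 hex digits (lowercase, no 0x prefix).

Key hex bytes bb 2d a4 45 d5 f4 7a is exactly B = 7 bytes: K' = bb 2d a4 45 d5 f4 7a.
K' ⊕ ipad = 8d 1b 92 73 e3 c2 4c.  K' ⊕ opad = e7 71 f8 19 89 a8 26.
Inner input = (K'⊕ipad) ∥ m = 8d 1b 92 73 e3 c2 4c ∥ 42 7a 6a.
Inner hash: sum = 141+27+146+115+227+194+76+66+122+106 = 1220; mod 256 = 196 → c4.
Outer input = (K'⊕opad) ∥ inner = e7 71 f8 19 89 a8 26 ∥ c4.
Outer hash (tag): sum = 231+113+248+25+137+168+38+196 = 1156; mod 256 = 132 → 84.

84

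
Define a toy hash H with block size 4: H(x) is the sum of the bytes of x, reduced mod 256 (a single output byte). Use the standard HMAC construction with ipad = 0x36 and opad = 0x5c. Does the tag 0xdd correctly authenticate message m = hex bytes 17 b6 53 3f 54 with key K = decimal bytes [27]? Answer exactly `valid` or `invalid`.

Key decimal bytes [27] = 1b is 1 byte ≤ B = 4; zero-pad to 4 bytes: K' = 1b 00 00 00.
K' ⊕ ipad = 2d 36 36 36; K' ⊕ opad = 47 5c 5c 5c.
Inner hash: sum = 45+54+54+54+23+182+83+63+84 = 642; mod 256 = 130 → 82.
Outer hash (recomputed tag): sum = 71+92+92+92+130 = 477; mod 256 = 221 → dd.
Recomputed tag = dd; claimed = dd → match.

valid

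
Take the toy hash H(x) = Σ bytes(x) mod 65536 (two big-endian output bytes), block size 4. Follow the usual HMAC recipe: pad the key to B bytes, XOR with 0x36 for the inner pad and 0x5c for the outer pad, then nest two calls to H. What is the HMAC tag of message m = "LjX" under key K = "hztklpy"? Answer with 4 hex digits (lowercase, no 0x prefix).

Key "hztklpy" = 68 7a 74 6b 6c 70 79 is 7 bytes > B = 4, so hash it first: H(key) = 03 16, then zero-pad to 4 bytes: K' = 03 16 00 00.
K' ⊕ ipad = 35 20 36 36.  K' ⊕ opad = 5f 4a 5c 5c.
Inner input = (K'⊕ipad) ∥ m = 35 20 36 36 ∥ 4c 6a 58.
Inner hash: sum = 53+32+54+54+76+106+88 = 463 → 01 cf.
Outer input = (K'⊕opad) ∥ inner = 5f 4a 5c 5c ∥ 01 cf.
Outer hash (tag): sum = 95+74+92+92+1+207 = 561 → 02 31.

0231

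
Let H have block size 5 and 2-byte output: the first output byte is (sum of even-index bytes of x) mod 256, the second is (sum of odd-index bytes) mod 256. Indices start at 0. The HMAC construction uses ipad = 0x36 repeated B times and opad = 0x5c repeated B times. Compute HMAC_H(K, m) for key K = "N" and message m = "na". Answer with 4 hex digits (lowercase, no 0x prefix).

a4fd

Key "N" = 4e is 1 byte ≤ B = 5; zero-pad to 5 bytes: K' = 4e 00 00 00 00.
K' ⊕ ipad = 78 36 36 36 36.  K' ⊕ opad = 12 5c 5c 5c 5c.
Inner input = (K'⊕ipad) ∥ m = 78 36 36 36 36 ∥ 6e 61.
Inner hash: even-index sum = 325 mod 256 = 69; odd-index sum = 218 mod 256 = 218 → 45 da.
Outer input = (K'⊕opad) ∥ inner = 12 5c 5c 5c 5c ∥ 45 da.
Outer hash (tag): even-index sum = 420 mod 256 = 164; odd-index sum = 253 mod 256 = 253 → a4 fd.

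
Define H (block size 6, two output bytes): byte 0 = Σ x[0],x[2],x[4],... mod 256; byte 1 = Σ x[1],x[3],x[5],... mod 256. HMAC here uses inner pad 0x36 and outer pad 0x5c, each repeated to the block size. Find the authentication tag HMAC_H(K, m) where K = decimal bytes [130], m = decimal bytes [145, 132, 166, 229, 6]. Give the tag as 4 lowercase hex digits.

f31f

Key decimal bytes [130] = 82 is 1 byte ≤ B = 6; zero-pad to 6 bytes: K' = 82 00 00 00 00 00.
K' ⊕ ipad = b4 36 36 36 36 36.  K' ⊕ opad = de 5c 5c 5c 5c 5c.
Inner input = (K'⊕ipad) ∥ m = b4 36 36 36 36 36 ∥ 91 84 a6 e5 06.
Inner hash: even-index sum = 605 mod 256 = 93; odd-index sum = 523 mod 256 = 11 → 5d 0b.
Outer input = (K'⊕opad) ∥ inner = de 5c 5c 5c 5c 5c ∥ 5d 0b.
Outer hash (tag): even-index sum = 499 mod 256 = 243; odd-index sum = 287 mod 256 = 31 → f3 1f.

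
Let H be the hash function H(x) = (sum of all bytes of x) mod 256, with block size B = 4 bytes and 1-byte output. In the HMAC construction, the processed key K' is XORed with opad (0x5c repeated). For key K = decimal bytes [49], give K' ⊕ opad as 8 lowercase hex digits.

6d5c5c5c

Key decimal bytes [49] = 31 is 1 byte ≤ B = 4; zero-pad to 4 bytes: K' = 31 00 00 00.
XOR each byte with 0x5c: 31⊕5c=6d, 00⊕5c=5c, 00⊕5c=5c, 00⊕5c=5c.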